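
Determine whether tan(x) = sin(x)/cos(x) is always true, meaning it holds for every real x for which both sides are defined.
Yes, this is an identity.

Claim: tan(x) = sin(x)/cos(x).
Reasoning: For an angle x whose terminal point on the unit circle is (cos x, sin x), tan(x) is defined as the ratio (second coordinate)/(first coordinate) = sin(x)/cos(x), wherever cos(x) ≠ 0.
So the two sides agree for every real x for which both sides are defined.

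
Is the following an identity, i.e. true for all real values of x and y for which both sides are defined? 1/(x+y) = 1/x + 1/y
Claim: 1/(x+y) = 1/x + 1/y.
Test a specific point where both sides are defined: x = 1/2, y = 3/2.
LHS = 1/(x+y) ≈ 0.5000
RHS = 1/x + 1/y ≈ 2.6667
Since 0.5000 ≠ 2.6667, the equation fails at this point, so it cannot hold for all real values of x and y for which both sides are defined.
1/x + 1/y = (x+y)/(xy), which is not 1/(x+y).

Conclusion: No, this is NOT an identity.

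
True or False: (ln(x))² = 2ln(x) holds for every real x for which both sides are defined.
Claim: (ln(x))² = 2ln(x).
Test a specific point where both sides are defined: x = 3.
LHS = (ln(x))² ≈ 1.2069
RHS = 2ln(x) ≈ 2.1972
Since 1.2069 ≠ 2.1972, the equation fails at this point, so it cannot hold for every real x for which both sides are defined.
2ln(x) equals ln(x²), which is not the same as (ln x)².

Conclusion: False.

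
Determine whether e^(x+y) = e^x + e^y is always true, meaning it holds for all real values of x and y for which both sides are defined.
Claim: e^(x+y) = e^x + e^y.
Test a specific point where both sides are defined: x = -2, y = -3.
LHS = e^(x+y) ≈ 0.0067
RHS = e^x + e^y ≈ 0.1851
Since 0.0067 ≠ 0.1851, the equation fails at this point, so it cannot hold for all real values of x and y for which both sides are defined.
The correct rule is e^(x+y) = e^x · e^y (a product, not a sum).

Conclusion: No, this is NOT an identity.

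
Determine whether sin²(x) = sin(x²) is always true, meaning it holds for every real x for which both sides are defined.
No, this is NOT an identity.

Claim: sin²(x) = sin(x²).
Test a specific point where both sides are defined: x = π/4.
LHS = sin²(x) ≈ 0.5000
RHS = sin(x²) ≈ 0.5785
Since 0.5000 ≠ 0.5785, the equation fails at this point, so it cannot hold for every real x for which both sides are defined.
sin²(x) means (sin x)², squaring the output; sin(x²) squares the input. These are different functions.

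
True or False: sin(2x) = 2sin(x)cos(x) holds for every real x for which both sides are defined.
True.

Claim: sin(2x) = 2sin(x)cos(x).
Reasoning: Put y = x in the addition formula sin(x+y) = sin(x)cos(y) + cos(x)sin(y): sin(2x) = sin(x)cos(x) + cos(x)sin(x) = 2sin(x)cos(x).
So the two sides agree for every real x for which both sides are defined.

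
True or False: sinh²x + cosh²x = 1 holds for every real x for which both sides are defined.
Claim: sinh²x + cosh²x = 1.
Test a specific point where both sides are defined: x = -1.
LHS = sinh²x + cosh²x ≈ 3.7622
RHS = 1 ≈ 1.0000
Since 3.7622 ≠ 1.0000, the equation fails at this point, so it cannot hold for every real x for which both sides are defined.
The correct hyperbolic identity is cosh²x - sinh²x = 1 (a difference); the sum sinh²x + cosh²x equals cosh(2x).

Conclusion: False.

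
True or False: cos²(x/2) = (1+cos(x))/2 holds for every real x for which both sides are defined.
Claim: cos²(x/2) = (1+cos(x))/2.
Reasoning: Use cos(2θ) = 2cos²θ - 1 with θ = x/2: cos(x) = 2cos²(x/2) - 1. Solving for cos²(x/2) gives (1 + cos(x))/2.
So the two sides agree for every real x for which both sides are defined.

Conclusion: True.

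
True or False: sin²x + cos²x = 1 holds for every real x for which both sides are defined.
True.

Claim: sin²x + cos²x = 1.
Reasoning: The point (cos x, sin x) lies on the unit circle X² + Y² = 1, so cos²x + sin²x = 1 for every real x.
So the two sides agree for every real x for which both sides are defined.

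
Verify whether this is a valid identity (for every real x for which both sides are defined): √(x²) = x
No, this is NOT an identity.

Claim: √(x²) = x.
Test a specific point where both sides are defined: x = -1.
LHS = √(x²) ≈ 1.0000
RHS = x ≈ -1.0000
Since 1.0000 ≠ -1.0000, the equation fails at this point, so it cannot hold for every real x for which both sides are defined.
√(x²) = |x|, which differs from x whenever x < 0 (both sides are defined for every real x).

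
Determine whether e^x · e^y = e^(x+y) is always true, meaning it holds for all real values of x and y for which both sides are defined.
Claim: e^x · e^y = e^(x+y).
Reasoning: This is the law of exponents for a common base: multiplying powers adds exponents. E.g. from the series, (Σ x^j/j!)(Σ y^k/k!) = Σ_m (Σ_{j+k=m} x^j y^k/(j!k!)) = Σ_m (x+y)^m/m! by the binomial theorem.
So the two sides agree for all real values of x and y for which both sides are defined.

Conclusion: Yes, this is an identity.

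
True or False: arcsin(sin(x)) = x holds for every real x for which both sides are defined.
False.

Claim: arcsin(sin(x)) = x.
Test a specific point where both sides are defined: x = 2π/3.
LHS = arcsin(sin(x)) ≈ 1.0472
RHS = x ≈ 2.0944
Since 1.0472 ≠ 2.0944, the equation fails at this point, so it cannot hold for every real x for which both sides are defined.
arcsin only returns values in [-π/2, π/2], so arcsin(sin(x)) = x holds only for x in that interval, not for all real x.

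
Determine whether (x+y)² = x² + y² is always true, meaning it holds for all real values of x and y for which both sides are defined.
Claim: (x+y)² = x² + y².
Test a specific point where both sides are defined: x = 2, y = 4.
LHS = (x+y)² ≈ 36.0000
RHS = x² + y² ≈ 20.0000
Since 36.0000 ≠ 20.0000, the equation fails at this point, so it cannot hold for all real values of x and y for which both sides are defined.
The correct expansion is (x+y)² = x² + 2xy + y²; the cross term 2xy is missing.

Conclusion: No, this is NOT an identity.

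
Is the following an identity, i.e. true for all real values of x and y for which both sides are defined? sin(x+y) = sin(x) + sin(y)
Claim: sin(x+y) = sin(x) + sin(y).
Test a specific point where both sides are defined: x = -π/3, y = π.
LHS = sin(x+y) ≈ 0.8660
RHS = sin(x) + sin(y) ≈ -0.8660
Since 0.8660 ≠ -0.8660, the equation fails at this point, so it cannot hold for all real values of x and y for which both sides are defined.
The correct expansion is sin(x+y) = sin(x)cos(y) + cos(x)sin(y); sine is not additive.

Conclusion: No, this is NOT an identity.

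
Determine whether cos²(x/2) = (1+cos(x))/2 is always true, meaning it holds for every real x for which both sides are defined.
Yes, this is an identity.

Claim: cos²(x/2) = (1+cos(x))/2.
Reasoning: Use cos(2θ) = 2cos²θ - 1 with θ = x/2: cos(x) = 2cos²(x/2) - 1. Solving for cos²(x/2) gives (1 + cos(x))/2.
So the two sides agree for every real x for which both sides are defined.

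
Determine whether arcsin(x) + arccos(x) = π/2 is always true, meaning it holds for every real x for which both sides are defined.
Yes, this is an identity.

Claim: arcsin(x) + arccos(x) = π/2.
Reasoning: Both sides are defined for -1 ≤ x ≤ 1. Let θ = arcsin(x), so sin θ = x and θ ∈ [-π/2, π/2]. Then cos(π/2 - θ) = sin θ = x and π/2 - θ ∈ [0, π], which is exactly the range of arccos, so arccos(x) = π/2 - θ. Adding: arcsin(x) + arccos(x) = θ + (π/2 - θ) = π/2.
So the two sides agree for every real x for which both sides are defined.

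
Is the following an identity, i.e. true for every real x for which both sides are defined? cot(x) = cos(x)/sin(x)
Claim: cot(x) = cos(x)/sin(x).
Reasoning: cot(x) is defined as 1/tan(x) = 1/(sin(x)/cos(x)) = cos(x)/sin(x), wherever sin(x) ≠ 0.
So the two sides agree for every real x for which both sides are defined.

Conclusion: Yes, this is an identity.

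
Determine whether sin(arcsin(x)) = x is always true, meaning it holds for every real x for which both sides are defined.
Claim: sin(arcsin(x)) = x.
Reasoning: For -1 ≤ x ≤ 1 (where arcsin is defined), arcsin(x) is by definition an angle whose sine equals x. Taking the sine of that angle returns x. (Note the other order, arcsin(sin x) = x, is NOT an identity.)
So the two sides agree for every real x for which both sides are defined.

Conclusion: Yes, this is an identity.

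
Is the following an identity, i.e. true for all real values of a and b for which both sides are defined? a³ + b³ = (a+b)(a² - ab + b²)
Claim: a³ + b³ = (a+b)(a² - ab + b²).
Reasoning: Expand the right side: (a+b)(a² - ab + b²) = a³ - a²b + ab² + a²b - ab² + b³ = a³ + b³ (the middle terms cancel in pairs).
So the two sides agree for all real values of a and b for which both sides are defined.

Conclusion: Yes, this is an identity.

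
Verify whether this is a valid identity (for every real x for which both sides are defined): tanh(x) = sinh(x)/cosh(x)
Yes, this is an identity.

Claim: tanh(x) = sinh(x)/cosh(x).
Reasoning: tanh(x) is defined as sinh(x)/cosh(x) = (e^x - e^-x)/(e^x + e^-x); cosh(x) ≥ 1 is never zero, so this holds for every real x.
So the two sides agree for every real x for which both sides are defined.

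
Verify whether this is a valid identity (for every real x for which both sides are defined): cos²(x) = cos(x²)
Claim: cos²(x) = cos(x²).
Test a specific point where both sides are defined: x = -π/6.
LHS = cos²(x) ≈ 0.7500
RHS = cos(x²) ≈ 0.9627
Since 0.7500 ≠ 0.9627, the equation fails at this point, so it cannot hold for every real x for which both sides are defined.
cos²(x) means (cos x)², squaring the output; cos(x²) squares the input. These are different functions.

Conclusion: No, this is NOT an identity.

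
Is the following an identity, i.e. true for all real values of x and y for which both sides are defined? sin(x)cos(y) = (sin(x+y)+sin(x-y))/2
Claim: sin(x)cos(y) = (sin(x+y)+sin(x-y))/2.
Reasoning: sin(x+y) = sin(x)cos(y) + cos(x)sin(y) and sin(x-y) = sin(x)cos(y) - cos(x)sin(y). Adding, sin(x+y) + sin(x-y) = 2sin(x)cos(y); divide by 2.
So the two sides agree for all real values of x and y for which both sides are defined.

Conclusion: Yes, this is an identity.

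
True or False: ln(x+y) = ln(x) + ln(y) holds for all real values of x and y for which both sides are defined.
Claim: ln(x+y) = ln(x) + ln(y).
Test a specific point where both sides are defined: x = 2, y = 5.
LHS = ln(x+y) ≈ 1.9459
RHS = ln(x) + ln(y) ≈ 2.3026
Since 1.9459 ≠ 2.3026, the equation fails at this point, so it cannot hold for all real values of x and y for which both sides are defined.
ln(x) + ln(y) = ln(xy), not ln(x+y).

Conclusion: False.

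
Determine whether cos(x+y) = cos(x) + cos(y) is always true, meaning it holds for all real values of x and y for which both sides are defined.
No, this is NOT an identity.

Claim: cos(x+y) = cos(x) + cos(y).
Test a specific point where both sides are defined: x = 2π/3, y = -π/3.
LHS = cos(x+y) ≈ 0.5000
RHS = cos(x) + cos(y) ≈ 0.0000
Since 0.5000 ≠ 0.0000, the equation fails at this point, so it cannot hold for all real values of x and y for which both sides are defined.
The correct expansion is cos(x+y) = cos(x)cos(y) - sin(x)sin(y); cosine is not additive.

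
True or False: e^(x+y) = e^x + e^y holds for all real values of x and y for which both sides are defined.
Claim: e^(x+y) = e^x + e^y.
Test a specific point where both sides are defined: x = 2, y = 4.
LHS = e^(x+y) ≈ 403.4288
RHS = e^x + e^y ≈ 61.9872
Since 403.4288 ≠ 61.9872, the equation fails at this point, so it cannot hold for all real values of x and y for which both sides are defined.
The correct rule is e^(x+y) = e^x · e^y (a product, not a sum).

Conclusion: False.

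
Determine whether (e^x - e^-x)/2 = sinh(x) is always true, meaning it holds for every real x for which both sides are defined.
Claim: (e^x - e^-x)/2 = sinh(x).
Reasoning: This is exactly the definition of the hyperbolic sine: sinh(x) := (e^x - e^-x)/2.
So the two sides agree for every real x for which both sides are defined.

Conclusion: Yes, this is an identity.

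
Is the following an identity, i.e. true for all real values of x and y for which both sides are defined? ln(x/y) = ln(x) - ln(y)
Claim: ln(x/y) = ln(x) - ln(y).
Reasoning: Both sides are simultaneously defined only when x, y > 0. Write x = e^p, y = e^q. Then x/y = e^(p-q), so ln(x/y) = p - q = ln(x) - ln(y).
So the two sides agree for all real values of x and y for which both sides are defined.

Conclusion: Yes, this is an identity.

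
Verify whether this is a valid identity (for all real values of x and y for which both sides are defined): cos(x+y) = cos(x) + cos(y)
Claim: cos(x+y) = cos(x) + cos(y).
Test a specific point where both sides are defined: x = -π/4, y = -π/6.
LHS = cos(x+y) ≈ 0.2588
RHS = cos(x) + cos(y) ≈ 1.5731
Since 0.2588 ≠ 1.5731, the equation fails at this point, so it cannot hold for all real values of x and y for which both sides are defined.
The correct expansion is cos(x+y) = cos(x)cos(y) - sin(x)sin(y); cosine is not additive.

Conclusion: No, this is NOT an identity.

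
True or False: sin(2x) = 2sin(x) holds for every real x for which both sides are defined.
Claim: sin(2x) = 2sin(x).
Test a specific point where both sides are defined: x = 3π/4.
LHS = sin(2x) ≈ -1.0000
RHS = 2sin(x) ≈ 1.4142
Since -1.0000 ≠ 1.4142, the equation fails at this point, so it cannot hold for every real x for which both sides are defined.
The correct double-angle formula is sin(2x) = 2sin(x)cos(x).

Conclusion: False.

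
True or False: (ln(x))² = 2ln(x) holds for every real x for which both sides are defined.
False.

Claim: (ln(x))² = 2ln(x).
Test a specific point where both sides are defined: x = 3.
LHS = (ln(x))² ≈ 1.2069
RHS = 2ln(x) ≈ 2.1972
Since 1.2069 ≠ 2.1972, the equation fails at this point, so it cannot hold for every real x for which both sides are defined.
2ln(x) equals ln(x²), which is not the same as (ln x)².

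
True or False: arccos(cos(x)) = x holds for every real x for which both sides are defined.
False.

Claim: arccos(cos(x)) = x.
Test a specific point where both sides are defined: x = -π/2.
LHS = arccos(cos(x)) ≈ 1.5708
RHS = x ≈ -1.5708
Since 1.5708 ≠ -1.5708, the equation fails at this point, so it cannot hold for every real x for which both sides are defined.
arccos only returns values in [0, π], so arccos(cos(x)) = x holds only for x in that interval, not for all real x.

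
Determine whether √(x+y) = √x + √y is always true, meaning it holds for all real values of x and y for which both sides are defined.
No, this is NOT an identity.

Claim: √(x+y) = √x + √y.
Test a specific point where both sides are defined: x = 2, y = 4.
LHS = √(x+y) ≈ 2.4495
RHS = √x + √y ≈ 3.4142
Since 2.4495 ≠ 3.4142, the equation fails at this point, so it cannot hold for all real values of x and y for which both sides are defined.
Squaring the right side gives x + 2√(xy) + y, not x + y.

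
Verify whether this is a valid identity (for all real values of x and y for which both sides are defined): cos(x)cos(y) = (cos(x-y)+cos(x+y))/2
Yes, this is an identity.

Claim: cos(x)cos(y) = (cos(x-y)+cos(x+y))/2.
Reasoning: cos(x-y) = cos(x)cos(y) + sin(x)sin(y) and cos(x+y) = cos(x)cos(y) - sin(x)sin(y). Adding, cos(x-y) + cos(x+y) = 2cos(x)cos(y); divide by 2.
So the two sides agree for all real values of x and y for which both sides are defined.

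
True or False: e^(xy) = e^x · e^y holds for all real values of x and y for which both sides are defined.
Claim: e^(xy) = e^x · e^y.
Test a specific point where both sides are defined: x = 3, y = -3.
LHS = e^(xy) ≈ 0.0001
RHS = e^x · e^y ≈ 1.0000
Since 0.0001 ≠ 1.0000, the equation fails at this point, so it cannot hold for all real values of x and y for which both sides are defined.
e^x · e^y = e^(x+y), not e^(xy).

Conclusion: False.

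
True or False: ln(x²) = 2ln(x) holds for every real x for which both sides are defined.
True.

Claim: ln(x²) = 2ln(x).
Reasoning: The right side requires x > 0. For x > 0, x² = (e^(ln x))² = e^(2ln x), so ln(x²) = 2ln(x). (For x < 0 the right side is undefined, so those values are outside the claim.)
So the two sides agree for every real x for which both sides are defined.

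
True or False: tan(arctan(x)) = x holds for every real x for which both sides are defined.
Claim: tan(arctan(x)) = x.
Reasoning: For every real x, arctan(x) is by definition the angle in (-π/2, π/2) whose tangent equals x. Taking the tangent of that angle returns x.
So the two sides agree for every real x for which both sides are defined.

Conclusion: True.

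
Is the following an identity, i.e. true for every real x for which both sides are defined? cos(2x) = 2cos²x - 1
Claim: cos(2x) = 2cos²x - 1.
Reasoning: cos(2x) = cos²x - sin²x. Replace sin²x by 1 - cos²x: cos²x - (1 - cos²x) = 2cos²x - 1.
So the two sides agree for every real x for which both sides are defined.

Conclusion: Yes, this is an identity.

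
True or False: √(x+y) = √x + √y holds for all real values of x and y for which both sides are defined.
False.

Claim: √(x+y) = √x + √y.
Test a specific point where both sides are defined: x = 1/2, y = 5.
LHS = √(x+y) ≈ 2.3452
RHS = √x + √y ≈ 2.9432
Since 2.3452 ≠ 2.9432, the equation fails at this point, so it cannot hold for all real values of x and y for which both sides are defined.
Squaring the right side gives x + 2√(xy) + y, not x + y.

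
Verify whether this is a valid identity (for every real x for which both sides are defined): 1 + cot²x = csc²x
Yes, this is an identity.

Claim: 1 + cot²x = csc²x.
Reasoning: Start from sin²x + cos²x = 1 and divide every term by sin²x (allowed wherever cot x and csc x are defined): 1 + cot²x = 1/sin²x = csc²x.
So the two sides agree for every real x for which both sides are defined.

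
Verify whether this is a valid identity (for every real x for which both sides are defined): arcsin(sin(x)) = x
No, this is NOT an identity.

Claim: arcsin(sin(x)) = x.
Test a specific point where both sides are defined: x = π.
LHS = arcsin(sin(x)) ≈ 0.0000
RHS = x ≈ 3.1416
Since 0.0000 ≠ 3.1416, the equation fails at this point, so it cannot hold for every real x for which both sides are defined.
arcsin only returns values in [-π/2, π/2], so arcsin(sin(x)) = x holds only for x in that interval, not for all real x.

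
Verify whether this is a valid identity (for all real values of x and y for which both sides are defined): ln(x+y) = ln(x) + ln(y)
No, this is NOT an identity.

Claim: ln(x+y) = ln(x) + ln(y).
Test a specific point where both sides are defined: x = 5, y = 3/2.
LHS = ln(x+y) ≈ 1.8718
RHS = ln(x) + ln(y) ≈ 2.0149
Since 1.8718 ≠ 2.0149, the equation fails at this point, so it cannot hold for all real values of x and y for which both sides are defined.
ln(x) + ln(y) = ln(xy), not ln(x+y).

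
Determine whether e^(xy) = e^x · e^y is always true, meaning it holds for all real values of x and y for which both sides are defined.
Claim: e^(xy) = e^x · e^y.
Test a specific point where both sides are defined: x = 3, y = 1.
LHS = e^(xy) ≈ 20.0855
RHS = e^x · e^y ≈ 54.5982
Since 20.0855 ≠ 54.5982, the equation fails at this point, so it cannot hold for all real values of x and y for which both sides are defined.
e^x · e^y = e^(x+y), not e^(xy).

Conclusion: No, this is NOT an identity.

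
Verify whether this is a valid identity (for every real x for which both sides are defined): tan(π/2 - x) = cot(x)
Claim: tan(π/2 - x) = cot(x).
Reasoning: tan(π/2 - x) = sin(π/2 - x)/cos(π/2 - x) = cos(x)/sin(x) = cot(x), using the cofunction identities sin(π/2 - x) = cos(x) and cos(π/2 - x) = sin(x).
So the two sides agree for every real x for which both sides are defined.

Conclusion: Yes, this is an identity.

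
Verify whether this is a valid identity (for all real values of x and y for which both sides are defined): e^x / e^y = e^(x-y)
Yes, this is an identity.

Claim: e^x / e^y = e^(x-y).
Reasoning: 1/e^y = e^(-y), so e^x / e^y = e^x · e^(-y) = e^(x + (-y)) = e^(x-y) by the product rule for exponents.
So the two sides agree for all real values of x and y for which both sides are defined.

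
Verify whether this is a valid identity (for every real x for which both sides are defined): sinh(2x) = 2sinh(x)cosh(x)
Claim: sinh(2x) = 2sinh(x)cosh(x).
Reasoning: 2sinh(x)cosh(x) = 2 · (e^x - e^-x)/2 · (e^x + e^-x)/2 = (e^(2x) - e^(-2x))/2 = sinh(2x).
So the two sides agree for every real x for which both sides are defined.

Conclusion: Yes, this is an identity.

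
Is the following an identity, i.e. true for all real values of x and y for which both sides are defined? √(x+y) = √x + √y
No, this is NOT an identity.

Claim: √(x+y) = √x + √y.
Test a specific point where both sides are defined: x = 1/2, y = 3/2.
LHS = √(x+y) ≈ 1.4142
RHS = √x + √y ≈ 1.9319
Since 1.4142 ≠ 1.9319, the equation fails at this point, so it cannot hold for all real values of x and y for which both sides are defined.
Squaring the right side gives x + 2√(xy) + y, not x + y.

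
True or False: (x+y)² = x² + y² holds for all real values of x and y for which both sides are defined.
False.

Claim: (x+y)² = x² + y².
Test a specific point where both sides are defined: x = -3, y = 5.
LHS = (x+y)² ≈ 4.0000
RHS = x² + y² ≈ 34.0000
Since 4.0000 ≠ 34.0000, the equation fails at this point, so it cannot hold for all real values of x and y for which both sides are defined.
The correct expansion is (x+y)² = x² + 2xy + y²; the cross term 2xy is missing.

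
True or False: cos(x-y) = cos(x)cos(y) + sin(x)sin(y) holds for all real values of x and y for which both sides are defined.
True.

Claim: cos(x-y) = cos(x)cos(y) + sin(x)sin(y).
Reasoning: Replace y by -y in cos(x+y) = cos(x)cos(y) - sin(x)sin(y) and use cos(-y) = cos(y), sin(-y) = -sin(y): cos(x-y) = cos(x)cos(y) + sin(x)sin(y).
So the two sides agree for all real values of x and y for which both sides are defined.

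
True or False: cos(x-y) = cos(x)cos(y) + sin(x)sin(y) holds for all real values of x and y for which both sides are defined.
True.

Claim: cos(x-y) = cos(x)cos(y) + sin(x)sin(y).
Reasoning: Replace y by -y in cos(x+y) = cos(x)cos(y) - sin(x)sin(y) and use cos(-y) = cos(y), sin(-y) = -sin(y): cos(x-y) = cos(x)cos(y) + sin(x)sin(y).
So the two sides agree for all real values of x and y for which both sides are defined.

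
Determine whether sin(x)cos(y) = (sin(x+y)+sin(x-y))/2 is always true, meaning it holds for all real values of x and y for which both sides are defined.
Yes, this is an identity.

Claim: sin(x)cos(y) = (sin(x+y)+sin(x-y))/2.
Reasoning: sin(x+y) = sin(x)cos(y) + cos(x)sin(y) and sin(x-y) = sin(x)cos(y) - cos(x)sin(y). Adding, sin(x+y) + sin(x-y) = 2sin(x)cos(y); divide by 2.
So the two sides agree for all real values of x and y for which both sides are defined.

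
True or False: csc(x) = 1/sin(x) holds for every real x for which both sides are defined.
Claim: csc(x) = 1/sin(x).
Reasoning: csc(x) is by definition the reciprocal of sin(x), wherever sin(x) ≠ 0.
So the two sides agree for every real x for which both sides are defined.

Conclusion: True.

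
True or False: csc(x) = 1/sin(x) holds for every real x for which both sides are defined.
Claim: csc(x) = 1/sin(x).
Reasoning: csc(x) is by definition the reciprocal of sin(x), wherever sin(x) ≠ 0.
So the two sides agree for every real x for which both sides are defined.

Conclusion: True.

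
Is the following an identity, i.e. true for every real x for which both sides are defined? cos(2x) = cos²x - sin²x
Claim: cos(2x) = cos²x - sin²x.
Reasoning: Put y = x in the addition formula cos(x+y) = cos(x)cos(y) - sin(x)sin(y): cos(2x) = cos²x - sin²x.
So the two sides agree for every real x for which both sides are defined.

Conclusion: Yes, this is an identity.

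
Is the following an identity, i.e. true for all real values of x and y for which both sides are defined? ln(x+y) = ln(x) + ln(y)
No, this is NOT an identity.

Claim: ln(x+y) = ln(x) + ln(y).
Test a specific point where both sides are defined: x = 5, y = 1/2.
LHS = ln(x+y) ≈ 1.7047
RHS = ln(x) + ln(y) ≈ 0.9163
Since 1.7047 ≠ 0.9163, the equation fails at this point, so it cannot hold for all real values of x and y for which both sides are defined.
ln(x) + ln(y) = ln(xy), not ln(x+y).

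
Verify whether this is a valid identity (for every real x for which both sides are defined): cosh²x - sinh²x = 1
Claim: cosh²x - sinh²x = 1.
Reasoning: With cosh(x) = (e^x + e^-x)/2 and sinh(x) = (e^x - e^-x)/2: cosh²x = (e^(2x) + 2 + e^(-2x))/4 and sinh²x = (e^(2x) - 2 + e^(-2x))/4. Subtracting leaves 4/4 = 1.
So the two sides agree for every real x for which both sides are defined.

Conclusion: Yes, this is an identity.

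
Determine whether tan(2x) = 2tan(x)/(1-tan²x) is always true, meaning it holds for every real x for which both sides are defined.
Claim: tan(2x) = 2tan(x)/(1-tan²x).
Reasoning: tan(2x) = sin(2x)/cos(2x) = 2sin(x)cos(x) / (cos²x - sin²x). Divide numerator and denominator by cos²x: 2tan(x) / (1 - tan²x).
So the two sides agree for every real x for which both sides are defined.

Conclusion: Yes, this is an identity.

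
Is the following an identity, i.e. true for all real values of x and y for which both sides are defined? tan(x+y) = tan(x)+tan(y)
No, this is NOT an identity.

Claim: tan(x+y) = tan(x)+tan(y).
Test a specific point where both sides are defined: x = -π/3, y = -π/4.
LHS = tan(x+y) ≈ 3.7321
RHS = tan(x)+tan(y) ≈ -2.7321
Since 3.7321 ≠ -2.7321, the equation fails at this point, so it cannot hold for all real values of x and y for which both sides are defined.
The correct formula is tan(x+y) = (tan(x) + tan(y))/(1 - tan(x)tan(y)).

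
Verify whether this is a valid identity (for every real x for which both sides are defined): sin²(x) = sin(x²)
No, this is NOT an identity.

Claim: sin²(x) = sin(x²).
Test a specific point where both sides are defined: x = -π/3.
LHS = sin²(x) ≈ 0.7500
RHS = sin(x²) ≈ 0.8897
Since 0.7500 ≠ 0.8897, the equation fails at this point, so it cannot hold for every real x for which both sides are defined.
sin²(x) means (sin x)², squaring the output; sin(x²) squares the input. These are different functions.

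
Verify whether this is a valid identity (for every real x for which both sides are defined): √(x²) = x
Claim: √(x²) = x.
Test a specific point where both sides are defined: x = -3.
LHS = √(x²) ≈ 3.0000
RHS = x ≈ -3.0000
Since 3.0000 ≠ -3.0000, the equation fails at this point, so it cannot hold for every real x for which both sides are defined.
√(x²) = |x|, which differs from x whenever x < 0 (both sides are defined for every real x).

Conclusion: No, this is NOT an identity.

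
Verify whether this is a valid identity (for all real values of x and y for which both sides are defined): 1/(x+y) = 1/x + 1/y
No, this is NOT an identity.

Claim: 1/(x+y) = 1/x + 1/y.
Test a specific point where both sides are defined: x = 3/2, y = -1.
LHS = 1/(x+y) ≈ 2.0000
RHS = 1/x + 1/y ≈ -0.3333
Since 2.0000 ≠ -0.3333, the equation fails at this point, so it cannot hold for all real values of x and y for which both sides are defined.
1/x + 1/y = (x+y)/(xy), which is not 1/(x+y).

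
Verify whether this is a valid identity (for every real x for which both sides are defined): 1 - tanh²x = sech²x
Claim: 1 - tanh²x = sech²x.
Reasoning: Divide cosh²x - sinh²x = 1 through by cosh²x (never zero): 1 - tanh²x = 1/cosh²x = sech²x.
So the two sides agree for every real x for which both sides are defined.

Conclusion: Yes, this is an identity.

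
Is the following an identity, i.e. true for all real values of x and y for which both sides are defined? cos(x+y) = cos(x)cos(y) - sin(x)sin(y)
Claim: cos(x+y) = cos(x)cos(y) - sin(x)sin(y).
Reasoning: By Euler's formula e^(i(x+y)) = e^(ix)·e^(iy) = (cos x + i·sin x)(cos y + i·sin y). The real part of the left side is cos(x+y); the real part of the product is cos(x)cos(y) - sin(x)sin(y) (since i·i = -1).
So the two sides agree for all real values of x and y for which both sides are defined.

Conclusion: Yes, this is an identity.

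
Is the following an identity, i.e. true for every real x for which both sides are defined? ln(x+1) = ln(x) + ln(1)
Claim: ln(x+1) = ln(x) + ln(1).
Test a specific point where both sides are defined: x = 5.
LHS = ln(x+1) ≈ 1.7918
RHS = ln(x) + ln(1) ≈ 1.6094
Since 1.7918 ≠ 1.6094, the equation fails at this point, so it cannot hold for every real x for which both sides are defined.
ln(1) = 0, so the right side is just ln(x), which differs from ln(x+1).

Conclusion: No, this is NOT an identity.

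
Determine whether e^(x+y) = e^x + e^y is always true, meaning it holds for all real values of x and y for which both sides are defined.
Claim: e^(x+y) = e^x + e^y.
Test a specific point where both sides are defined: x = 1, y = -2.
LHS = e^(x+y) ≈ 0.3679
RHS = e^x + e^y ≈ 2.8536
Since 0.3679 ≠ 2.8536, the equation fails at this point, so it cannot hold for all real values of x and y for which both sides are defined.
The correct rule is e^(x+y) = e^x · e^y (a product, not a sum).

Conclusion: No, this is NOT an identity.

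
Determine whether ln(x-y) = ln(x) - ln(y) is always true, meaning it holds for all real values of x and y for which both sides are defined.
Claim: ln(x-y) = ln(x) - ln(y).
Test a specific point where both sides are defined: x = 3/2, y = 1.
LHS = ln(x-y) ≈ -0.6931
RHS = ln(x) - ln(y) ≈ 0.4055
Since -0.6931 ≠ 0.4055, the equation fails at this point, so it cannot hold for all real values of x and y for which both sides are defined.
ln(x) - ln(y) = ln(x/y), not ln(x-y).

Conclusion: No, this is NOT an identity.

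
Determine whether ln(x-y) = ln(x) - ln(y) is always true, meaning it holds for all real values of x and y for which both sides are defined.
No, this is NOT an identity.

Claim: ln(x-y) = ln(x) - ln(y).
Test a specific point where both sides are defined: x = 1, y = 1/2.
LHS = ln(x-y) ≈ -0.6931
RHS = ln(x) - ln(y) ≈ 0.6931
Since -0.6931 ≠ 0.6931, the equation fails at this point, so it cannot hold for all real values of x and y for which both sides are defined.
ln(x) - ln(y) = ln(x/y), not ln(x-y).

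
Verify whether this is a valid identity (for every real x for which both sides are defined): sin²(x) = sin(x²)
Claim: sin²(x) = sin(x²).
Test a specific point where both sides are defined: x = -π/2.
LHS = sin²(x) ≈ 1.0000
RHS = sin(x²) ≈ 0.6243
Since 1.0000 ≠ 0.6243, the equation fails at this point, so it cannot hold for every real x for which both sides are defined.
sin²(x) means (sin x)², squaring the output; sin(x²) squares the input. These are different functions.

Conclusion: No, this is NOT an identity.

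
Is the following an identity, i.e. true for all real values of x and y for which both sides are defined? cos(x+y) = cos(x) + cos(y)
No, this is NOT an identity.

Claim: cos(x+y) = cos(x) + cos(y).
Test a specific point where both sides are defined: x = π, y = π.
LHS = cos(x+y) ≈ 1.0000
RHS = cos(x) + cos(y) ≈ -2.0000
Since 1.0000 ≠ -2.0000, the equation fails at this point, so it cannot hold for all real values of x and y for which both sides are defined.
The correct expansion is cos(x+y) = cos(x)cos(y) - sin(x)sin(y); cosine is not additive.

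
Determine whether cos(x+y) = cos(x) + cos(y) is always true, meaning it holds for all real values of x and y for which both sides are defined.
No, this is NOT an identity.

Claim: cos(x+y) = cos(x) + cos(y).
Test a specific point where both sides are defined: x = π/3, y = π/2.
LHS = cos(x+y) ≈ -0.8660
RHS = cos(x) + cos(y) ≈ 0.5000
Since -0.8660 ≠ 0.5000, the equation fails at this point, so it cannot hold for all real values of x and y for which both sides are defined.
The correct expansion is cos(x+y) = cos(x)cos(y) - sin(x)sin(y); cosine is not additive.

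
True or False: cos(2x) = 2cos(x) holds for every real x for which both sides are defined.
Claim: cos(2x) = 2cos(x).
Test a specific point where both sides are defined: x = -π/4.
LHS = cos(2x) ≈ 0.0000
RHS = 2cos(x) ≈ 1.4142
Since 0.0000 ≠ 1.4142, the equation fails at this point, so it cannot hold for every real x for which both sides are defined.
The correct double-angle formula is cos(2x) = cos²x - sin²x.

Conclusion: False.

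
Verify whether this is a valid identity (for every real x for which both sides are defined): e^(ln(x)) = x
Yes, this is an identity.

Claim: e^(ln(x)) = x.
Reasoning: For x > 0, ln(x) is by definition the exponent p such that e^p = x. Raising e to that exponent therefore returns x: e^(ln x) = x.
So the two sides agree for every real x for which both sides are defined.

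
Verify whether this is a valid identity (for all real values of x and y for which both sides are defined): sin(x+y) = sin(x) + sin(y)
No, this is NOT an identity.

Claim: sin(x+y) = sin(x) + sin(y).
Test a specific point where both sides are defined: x = -π/3, y = -π/6.
LHS = sin(x+y) ≈ -1.0000
RHS = sin(x) + sin(y) ≈ -1.3660
Since -1.0000 ≠ -1.3660, the equation fails at this point, so it cannot hold for all real values of x and y for which both sides are defined.
The correct expansion is sin(x+y) = sin(x)cos(y) + cos(x)sin(y); sine is not additive.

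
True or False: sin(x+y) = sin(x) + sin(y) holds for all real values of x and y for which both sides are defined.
Claim: sin(x+y) = sin(x) + sin(y).
Test a specific point where both sides are defined: x = π/4, y = -π/3.
LHS = sin(x+y) ≈ -0.2588
RHS = sin(x) + sin(y) ≈ -0.1589
Since -0.2588 ≠ -0.1589, the equation fails at this point, so it cannot hold for all real values of x and y for which both sides are defined.
The correct expansion is sin(x+y) = sin(x)cos(y) + cos(x)sin(y); sine is not additive.

Conclusion: False.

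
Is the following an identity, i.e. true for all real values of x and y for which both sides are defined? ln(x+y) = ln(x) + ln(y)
Claim: ln(x+y) = ln(x) + ln(y).
Test a specific point where both sides are defined: x = 5, y = 2.
LHS = ln(x+y) ≈ 1.9459
RHS = ln(x) + ln(y) ≈ 2.3026
Since 1.9459 ≠ 2.3026, the equation fails at this point, so it cannot hold for all real values of x and y for which both sides are defined.
ln(x) + ln(y) = ln(xy), not ln(x+y).

Conclusion: No, this is NOT an identity.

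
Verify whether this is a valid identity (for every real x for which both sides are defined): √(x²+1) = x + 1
No, this is NOT an identity.

Claim: √(x²+1) = x + 1.
Test a specific point where both sides are defined: x = 5.
LHS = √(x²+1) ≈ 5.0990
RHS = x + 1 ≈ 6.0000
Since 5.0990 ≠ 6.0000, the equation fails at this point, so it cannot hold for every real x for which both sides are defined.
(x+1)² = x² + 2x + 1 ≠ x² + 1 unless x = 0.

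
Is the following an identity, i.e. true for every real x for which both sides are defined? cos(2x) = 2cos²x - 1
Yes, this is an identity.

Claim: cos(2x) = 2cos²x - 1.
Reasoning: cos(2x) = cos²x - sin²x. Replace sin²x by 1 - cos²x: cos²x - (1 - cos²x) = 2cos²x - 1.
So the two sides agree for every real x for which both sides are defined.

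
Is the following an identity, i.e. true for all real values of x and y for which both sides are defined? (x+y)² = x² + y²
No, this is NOT an identity.

Claim: (x+y)² = x² + y².
Test a specific point where both sides are defined: x = 2, y = 2.
LHS = (x+y)² ≈ 16.0000
RHS = x² + y² ≈ 8.0000
Since 16.0000 ≠ 8.0000, the equation fails at this point, so it cannot hold for all real values of x and y for which both sides are defined.
The correct expansion is (x+y)² = x² + 2xy + y²; the cross term 2xy is missing.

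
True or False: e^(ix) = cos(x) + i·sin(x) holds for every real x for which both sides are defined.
True.

Claim: e^(ix) = cos(x) + i·sin(x).
Reasoning: Euler's formula. Expand e^(ix) = Σ (ix)^k / k!. Since i² = -1, the even-k terms are Σ (-1)^m x^(2m)/(2m)! = cos(x) and the odd-k terms are i · Σ (-1)^m x^(2m+1)/(2m+1)! = i·sin(x).
So the two sides agree for every real x for which both sides are defined.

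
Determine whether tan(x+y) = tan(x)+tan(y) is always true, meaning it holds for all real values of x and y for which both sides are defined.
Claim: tan(x+y) = tan(x)+tan(y).
Test a specific point where both sides are defined: x = π/6, y = -π/3.
LHS = tan(x+y) ≈ -0.5774
RHS = tan(x)+tan(y) ≈ -1.1547
Since -0.5774 ≠ -1.1547, the equation fails at this point, so it cannot hold for all real values of x and y for which both sides are defined.
The correct formula is tan(x+y) = (tan(x) + tan(y))/(1 - tan(x)tan(y)).

Conclusion: No, this is NOT an identity.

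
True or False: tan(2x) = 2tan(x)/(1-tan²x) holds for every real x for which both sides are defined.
True.

Claim: tan(2x) = 2tan(x)/(1-tan²x).
Reasoning: tan(2x) = sin(2x)/cos(2x) = 2sin(x)cos(x) / (cos²x - sin²x). Divide numerator and denominator by cos²x: 2tan(x) / (1 - tan²x).
So the two sides agree for every real x for which both sides are defined.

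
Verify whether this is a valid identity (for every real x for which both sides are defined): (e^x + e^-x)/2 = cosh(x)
Claim: (e^x + e^-x)/2 = cosh(x).
Reasoning: This is exactly the definition of the hyperbolic cosine: cosh(x) := (e^x + e^-x)/2.
So the two sides agree for every real x for which both sides are defined.

Conclusion: Yes, this is an identity.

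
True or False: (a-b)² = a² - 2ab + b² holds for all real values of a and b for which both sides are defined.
True.

Claim: (a-b)² = a² - 2ab + b².
Reasoning: Expand: (a-b)² = (a-b)(a-b) = a·a - a·b - b·a + b·b = a² - 2ab + b².
So the two sides agree for all real values of a and b for which both sides are defined.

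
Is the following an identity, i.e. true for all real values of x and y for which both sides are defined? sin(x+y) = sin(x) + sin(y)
Claim: sin(x+y) = sin(x) + sin(y).
Test a specific point where both sides are defined: x = π/6, y = π/6.
LHS = sin(x+y) ≈ 0.8660
RHS = sin(x) + sin(y) ≈ 1.0000
Since 0.8660 ≠ 1.0000, the equation fails at this point, so it cannot hold for all real values of x and y for which both sides are defined.
The correct expansion is sin(x+y) = sin(x)cos(y) + cos(x)sin(y); sine is not additive.

Conclusion: No, this is NOT an identity.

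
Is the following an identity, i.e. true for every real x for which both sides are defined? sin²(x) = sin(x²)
Claim: sin²(x) = sin(x²).
Test a specific point where both sides are defined: x = π/2.
LHS = sin²(x) ≈ 1.0000
RHS = sin(x²) ≈ 0.6243
Since 1.0000 ≠ 0.6243, the equation fails at this point, so it cannot hold for every real x for which both sides are defined.
sin²(x) means (sin x)², squaring the output; sin(x²) squares the input. These are different functions.

Conclusion: No, this is NOT an identity.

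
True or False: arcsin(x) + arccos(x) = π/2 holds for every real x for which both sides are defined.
True.

Claim: arcsin(x) + arccos(x) = π/2.
Reasoning: Both sides are defined for -1 ≤ x ≤ 1. Let θ = arcsin(x), so sin θ = x and θ ∈ [-π/2, π/2]. Then cos(π/2 - θ) = sin θ = x and π/2 - θ ∈ [0, π], which is exactly the range of arccos, so arccos(x) = π/2 - θ. Adding: arcsin(x) + arccos(x) = θ + (π/2 - θ) = π/2.
So the two sides agree for every real x for which both sides are defined.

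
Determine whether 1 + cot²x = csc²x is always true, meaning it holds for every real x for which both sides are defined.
Claim: 1 + cot²x = csc²x.
Reasoning: Start from sin²x + cos²x = 1 and divide every term by sin²x (allowed wherever cot x and csc x are defined): 1 + cot²x = 1/sin²x = csc²x.
So the two sides agree for every real x for which both sides are defined.

Conclusion: Yes, this is an identity.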